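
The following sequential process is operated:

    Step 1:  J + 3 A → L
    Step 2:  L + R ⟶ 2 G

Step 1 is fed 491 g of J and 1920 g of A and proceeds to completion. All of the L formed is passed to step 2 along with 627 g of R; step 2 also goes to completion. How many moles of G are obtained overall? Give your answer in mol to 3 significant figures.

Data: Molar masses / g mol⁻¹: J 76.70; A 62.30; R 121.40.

Step 1:
n(J) = 491.0 / 76.70 = 6.402 mol
n(A) = 1920 / 62.30 = 30.82 mol
n/ν for J = 6.402/1 = 6.402
n/ν for A = 30.82/3 = 10.27
Smallest n/ν is J → limiting reagent.
n(L) produced = (1/1) × 6.402 = 6.402 mol
Step 2:
n(L) available = 6.402 mol
n(R) = 627.0 / 121.40 = 5.165 mol
n/ν for L = 6.402/1 = 6.402
n/ν for R = 5.165/1 = 5.165
Smallest n/ν is R → limiting reagent.
n(G) = (2/1) × 5.165 = 10.33 mol

10.3 mol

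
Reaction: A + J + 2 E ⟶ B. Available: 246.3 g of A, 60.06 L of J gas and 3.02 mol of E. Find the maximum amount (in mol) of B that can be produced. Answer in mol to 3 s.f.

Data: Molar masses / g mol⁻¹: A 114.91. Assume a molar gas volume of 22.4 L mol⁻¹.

1.51 mol

n(A) = 246.3 / 114.91 = 2.143 mol
n(J) = 60.06 / 22.4 = 2.681 mol
n(E) = 3.020 mol
n/ν → A: 2.143, J: 2.681, E: 1.510; E is limiting.
n(B) = (1/2) × 3.020 = 1.510 mol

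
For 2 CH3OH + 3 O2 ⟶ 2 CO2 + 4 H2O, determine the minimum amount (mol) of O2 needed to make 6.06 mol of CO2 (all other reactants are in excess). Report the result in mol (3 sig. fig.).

9.09 mol

n(CO2) = 6.060 mol
n(O2) = (3/2) × 6.060 = 9.090 mol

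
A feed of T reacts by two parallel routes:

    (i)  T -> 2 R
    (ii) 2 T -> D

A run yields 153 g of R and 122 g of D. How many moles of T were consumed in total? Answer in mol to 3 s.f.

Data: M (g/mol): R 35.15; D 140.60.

3.91 mol

n(R) = 153 / 35.15 = 4.353 mol
n(D) = 122 / 140.60 = 0.8677 mol
n(T) via (i) = (1/2)×4.353 = 2.177 mol
n(T) via (ii) = (2/1)×0.8677 = 1.735 mol
total n(T) = 2.177 + 1.735 = 3.912 mol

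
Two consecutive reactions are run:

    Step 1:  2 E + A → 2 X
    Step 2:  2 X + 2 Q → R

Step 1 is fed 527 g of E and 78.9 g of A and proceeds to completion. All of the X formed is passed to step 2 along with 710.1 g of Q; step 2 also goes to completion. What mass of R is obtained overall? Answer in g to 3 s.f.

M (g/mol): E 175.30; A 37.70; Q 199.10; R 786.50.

1180 g

Step 1:
n(E) = 527.0 / 175.30 = 3.006 mol
n(A) = 78.90 / 37.70 = 2.093 mol
n/ν → E: 1.503, A: 2.093; E is limiting.
n(X) produced = (2/2) × 3.006 = 3.006 mol
Step 2:
n(X) available = 3.006 mol
n(Q) = 710.1 / 199.10 = 3.567 mol
n/ν → X: 1.503, Q: 1.784; X is limiting.
n(R) = (1/2) × 3.006 = 1.503 mol
mass = 1.503 × 786.50 = 1182 g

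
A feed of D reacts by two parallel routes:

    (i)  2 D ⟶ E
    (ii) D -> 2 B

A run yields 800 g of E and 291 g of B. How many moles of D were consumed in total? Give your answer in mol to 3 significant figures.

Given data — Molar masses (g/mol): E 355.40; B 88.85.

n(E) = 800 / 355.40 = 2.251 mol
n(B) = 291 / 88.85 = 3.275 mol
n(D) via (i) = (2/1)×2.251 = 4.502 mol
n(D) via (ii) = (1/2)×3.275 = 1.638 mol
total n(D) = 4.502 + 1.638 = 6.140 mol

6.14 mol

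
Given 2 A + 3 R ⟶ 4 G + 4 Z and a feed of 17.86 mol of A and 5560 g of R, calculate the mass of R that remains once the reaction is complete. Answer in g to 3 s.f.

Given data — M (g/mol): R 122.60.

2280 g

n(A) = 17.86 mol
n(R) = 5560 / 122.60 = 45.35 mol
n/ν → A: 8.930, R: 15.12; A is limiting.
R consumed = (3/2) × 17.86 = 26.79 mol
R remaining = 45.35 − 26.79 = 18.56 mol
mass = 18.56 × 122.60 = 2275 g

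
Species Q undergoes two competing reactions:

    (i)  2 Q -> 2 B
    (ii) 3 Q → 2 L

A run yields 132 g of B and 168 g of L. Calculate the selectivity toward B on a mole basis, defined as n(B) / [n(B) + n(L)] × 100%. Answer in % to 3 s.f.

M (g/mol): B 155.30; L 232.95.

54.1 %

n(B) = 132 / 155.30 = 0.8500 mol
n(L) = 168 / 232.95 = 0.7212 mol
selectivity = 0.8500/(0.8500+0.7212) × 100 = 54.10 %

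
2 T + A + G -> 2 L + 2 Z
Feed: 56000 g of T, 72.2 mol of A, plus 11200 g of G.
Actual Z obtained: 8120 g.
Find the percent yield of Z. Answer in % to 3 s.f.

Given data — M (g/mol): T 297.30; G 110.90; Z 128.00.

43.9 %

n(T) = 56000 / 297.30 = 188.4 mol
n(A) = 72.20 mol
n(G) = 11200 / 110.90 = 101.0 mol
n/ν for T = 188.4/2 = 94.20
n/ν for A = 72.20/1 = 72.20
n/ν for G = 101.0/1 = 101.0
Smallest n/ν is A → limiting reagent.
theoretical n(Z) = (2/1) × 72.20 = 144.4 mol → 18480 g
% yield = 8120 / 18480 × 100 = 43.94 %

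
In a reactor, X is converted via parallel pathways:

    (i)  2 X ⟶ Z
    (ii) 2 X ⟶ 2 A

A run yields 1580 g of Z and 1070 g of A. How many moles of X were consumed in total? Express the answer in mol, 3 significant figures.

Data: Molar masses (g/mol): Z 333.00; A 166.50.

15.9 mol

n(Z) = 1580 / 333.00 = 4.745 mol
n(A) = 1070 / 166.50 = 6.426 mol
n(X) via (i) = (2/1)×4.745 = 9.490 mol
n(X) via (ii) = (2/2)×6.426 = 6.426 mol
total n(X) = 9.490 + 6.426 = 15.92 mol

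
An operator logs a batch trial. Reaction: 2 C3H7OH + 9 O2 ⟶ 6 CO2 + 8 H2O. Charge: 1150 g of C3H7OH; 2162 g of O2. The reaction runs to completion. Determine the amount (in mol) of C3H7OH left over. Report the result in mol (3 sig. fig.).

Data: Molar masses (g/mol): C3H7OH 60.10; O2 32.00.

4.12 mol

n(C3H7OH) = 1150 / 60.10 = 19.13 mol
n(O2) = 2162 / 32.00 = 67.56 mol
n/ν for C3H7OH = 19.13/2 = 9.565
n/ν for O2 = 67.56/9 = 7.507
Smallest n/ν is O2 → limiting reagent.
C3H7OH consumed = (2/9) × 67.56 = 15.01 mol
C3H7OH remaining = 19.13 − 15.01 = 4.120 mol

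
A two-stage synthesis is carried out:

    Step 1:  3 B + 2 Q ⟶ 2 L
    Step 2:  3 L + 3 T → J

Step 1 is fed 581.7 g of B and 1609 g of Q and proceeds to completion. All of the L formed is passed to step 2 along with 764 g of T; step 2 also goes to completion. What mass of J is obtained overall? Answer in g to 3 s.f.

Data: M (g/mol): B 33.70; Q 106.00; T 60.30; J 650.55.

2500 g

Step 1:
n(B) = 581.7 / 33.70 = 17.26 mol
n(Q) = 1609 / 106.00 = 15.18 mol
n/ν for B = 17.26/3 = 5.753
n/ν for Q = 15.18/2 = 7.590
Smallest n/ν is B → limiting reagent.
n(L) produced = (2/3) × 17.26 = 11.51 mol
Step 2:
n(L) available = 11.51 mol
n(T) = 764.0 / 60.30 = 12.67 mol
n/ν for L = 11.51/3 = 3.837
n/ν for T = 12.67/3 = 4.223
Smallest n/ν is L → limiting reagent.
n(J) = (1/3) × 11.51 = 3.837 mol
mass = 3.837 × 650.55 = 2496 g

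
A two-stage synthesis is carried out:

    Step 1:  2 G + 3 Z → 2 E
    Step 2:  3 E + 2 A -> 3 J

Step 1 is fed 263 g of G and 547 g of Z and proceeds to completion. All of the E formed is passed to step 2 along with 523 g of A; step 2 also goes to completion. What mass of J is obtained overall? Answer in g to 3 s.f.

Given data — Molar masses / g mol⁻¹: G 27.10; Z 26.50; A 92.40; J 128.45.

Step 1:
n(G) = 263.0 / 27.10 = 9.705 mol
n(Z) = 547.0 / 26.50 = 20.64 mol
n/ν → G: 4.853, Z: 6.880; G is limiting.
n(E) produced = (2/2) × 9.705 = 9.705 mol
Step 2:
n(E) available = 9.705 mol
n(A) = 523.0 / 92.40 = 5.660 mol
n/ν → E: 3.235, A: 2.830; A is limiting.
n(J) = (3/2) × 5.660 = 8.490 mol
mass = 8.490 × 128.45 = 1091 g

1090 g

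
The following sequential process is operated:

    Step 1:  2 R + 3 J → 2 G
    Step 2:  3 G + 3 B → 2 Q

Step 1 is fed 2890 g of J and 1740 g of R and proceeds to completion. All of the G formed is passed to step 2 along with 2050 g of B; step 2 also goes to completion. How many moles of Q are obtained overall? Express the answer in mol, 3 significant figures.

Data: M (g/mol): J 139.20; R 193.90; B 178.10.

Step 1:
n(J) = 2890 / 139.20 = 20.76 mol
n(R) = 1740 / 193.90 = 8.974 mol
n/ν for J = 20.76/3 = 6.920
n/ν for R = 8.974/2 = 4.487
Smallest n/ν is R → limiting reagent.
n(G) produced = (2/2) × 8.974 = 8.974 mol
Step 2:
n(G) available = 8.974 mol
n(B) = 2050 / 178.10 = 11.51 mol
n/ν for G = 8.974/3 = 2.991
n/ν for B = 11.51/3 = 3.837
Smallest n/ν is G → limiting reagent.
n(Q) = (2/3) × 8.974 = 5.983 mol

5.98 mol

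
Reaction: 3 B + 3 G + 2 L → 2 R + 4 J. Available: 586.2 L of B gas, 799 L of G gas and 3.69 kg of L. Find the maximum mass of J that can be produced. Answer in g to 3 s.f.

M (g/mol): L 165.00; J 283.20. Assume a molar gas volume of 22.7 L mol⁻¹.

n(B) = 586.2 / 22.7 = 25.82 mol
n(G) = 799.0 / 22.7 = 35.20 mol
n(L) = 3.690×1000 / 165.00 = 22.36 mol
n/ν for B = 25.82/3 = 8.607
n/ν for G = 35.20/3 = 11.73
n/ν for L = 22.36/2 = 11.18
Smallest n/ν is B → limiting reagent.
n(J) = (4/3) × 25.82 = 34.43 mol
mass = 34.43 × 283.20 = 9751 g

9750 g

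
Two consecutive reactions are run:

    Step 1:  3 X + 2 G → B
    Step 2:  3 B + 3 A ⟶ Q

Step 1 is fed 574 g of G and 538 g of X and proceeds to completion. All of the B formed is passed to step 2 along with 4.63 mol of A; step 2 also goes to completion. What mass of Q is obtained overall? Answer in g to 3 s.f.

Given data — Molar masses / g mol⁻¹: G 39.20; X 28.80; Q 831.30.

Step 1:
n(G) = 574.0 / 39.20 = 14.64 mol
n(X) = 538.0 / 28.80 = 18.68 mol
n/ν for G = 14.64/2 = 7.320
n/ν for X = 18.68/3 = 6.227
Smallest n/ν is X → limiting reagent.
n(B) produced = (1/3) × 18.68 = 6.227 mol
Step 2:
n(B) available = 6.227 mol
n(A) = 4.630 mol
n/ν for B = 6.227/3 = 2.076
n/ν for A = 4.630/3 = 1.543
Smallest n/ν is A → limiting reagent.
n(Q) = (1/3) × 4.630 = 1.543 mol
mass = 1.543 × 831.30 = 1283 g

1280 g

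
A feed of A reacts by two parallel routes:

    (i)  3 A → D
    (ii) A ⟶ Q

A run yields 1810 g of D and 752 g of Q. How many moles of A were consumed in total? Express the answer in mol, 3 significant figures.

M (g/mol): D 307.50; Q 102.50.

25.0 mol

n(D) = 1810 / 307.50 = 5.886 mol
n(Q) = 752 / 102.50 = 7.337 mol
n(A) via (i) = (3/1)×5.886 = 17.66 mol
n(A) via (ii) = (1/1)×7.337 = 7.337 mol
total n(A) = 17.66 + 7.337 = 25.00 mol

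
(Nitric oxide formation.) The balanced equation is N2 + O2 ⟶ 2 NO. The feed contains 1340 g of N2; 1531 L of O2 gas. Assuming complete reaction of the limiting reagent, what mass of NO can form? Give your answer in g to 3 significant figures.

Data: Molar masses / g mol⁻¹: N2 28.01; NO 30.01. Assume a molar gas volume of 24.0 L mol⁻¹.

2870 g

n(N2) = 1340 / 28.01 = 47.84 mol
n(O2) = 1531 / 24.0 = 63.79 mol
n/ν → N2: 47.84, O2: 63.79; N2 is limiting.
n(NO) = (2/1) × 47.84 = 95.68 mol
mass = 95.68 × 30.01 = 2871 g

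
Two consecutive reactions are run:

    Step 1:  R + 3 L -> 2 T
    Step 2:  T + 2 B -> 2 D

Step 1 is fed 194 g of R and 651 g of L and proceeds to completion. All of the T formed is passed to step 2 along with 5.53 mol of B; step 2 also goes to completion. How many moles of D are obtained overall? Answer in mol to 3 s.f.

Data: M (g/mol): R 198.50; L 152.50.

Step 1:
n(R) = 194.0 / 198.50 = 0.9773 mol
n(L) = 651.0 / 152.50 = 4.269 mol
n/ν for R = 0.9773/1 = 0.9773
n/ν for L = 4.269/3 = 1.423
Smallest n/ν is R → limiting reagent.
n(T) produced = (2/1) × 0.9773 = 1.955 mol
Step 2:
n(T) available = 1.955 mol
n(B) = 5.530 mol
n/ν for T = 1.955/1 = 1.955
n/ν for B = 5.530/2 = 2.765
Smallest n/ν is T → limiting reagent.
n(D) = (2/1) × 1.955 = 3.910 mol

3.91 mol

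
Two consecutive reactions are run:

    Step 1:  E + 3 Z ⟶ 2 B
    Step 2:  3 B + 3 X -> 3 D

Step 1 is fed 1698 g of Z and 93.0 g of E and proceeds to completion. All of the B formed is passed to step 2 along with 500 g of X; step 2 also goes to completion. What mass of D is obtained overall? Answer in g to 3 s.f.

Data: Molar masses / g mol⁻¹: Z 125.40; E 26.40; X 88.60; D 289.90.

Step 1:
n(Z) = 1698 / 125.40 = 13.54 mol
n(E) = 93.00 / 26.40 = 3.523 mol
n/ν → Z: 4.513, E: 3.523; E is limiting.
n(B) produced = (2/1) × 3.523 = 7.046 mol
Step 2:
n(B) available = 7.046 mol
n(X) = 500.0 / 88.60 = 5.643 mol
n/ν → B: 2.349, X: 1.881; X is limiting.
n(D) = (3/3) × 5.643 = 5.643 mol
mass = 5.643 × 289.90 = 1636 g

1640 g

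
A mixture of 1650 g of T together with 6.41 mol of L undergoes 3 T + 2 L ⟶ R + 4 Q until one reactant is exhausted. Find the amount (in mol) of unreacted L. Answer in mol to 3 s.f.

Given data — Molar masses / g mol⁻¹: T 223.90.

1.50 mol

n(T) = 1650 / 223.90 = 7.369 mol
n(L) = 6.410 mol
n/ν for T = 7.369/3 = 2.456
n/ν for L = 6.410/2 = 3.205
Smallest n/ν is T → limiting reagent.
L consumed = (2/3) × 7.369 = 4.913 mol
L remaining = 6.410 − 4.913 = 1.497 mol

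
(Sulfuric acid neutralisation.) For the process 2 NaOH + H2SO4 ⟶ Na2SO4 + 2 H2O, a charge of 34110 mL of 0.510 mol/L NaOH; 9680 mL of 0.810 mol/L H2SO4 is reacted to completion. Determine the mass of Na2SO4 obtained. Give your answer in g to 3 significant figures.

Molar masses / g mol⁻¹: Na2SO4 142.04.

1110 g

n(NaOH) = 0.510 × 34110/1000 = 17.40 mol
n(H2SO4) = 0.810 × 9680/1000 = 7.841 mol
n/ν → NaOH: 8.700, H2SO4: 7.841; H2SO4 is limiting.
n(Na2SO4) = (1/1) × 7.841 = 7.841 mol
mass = 7.841 × 142.04 = 1114 g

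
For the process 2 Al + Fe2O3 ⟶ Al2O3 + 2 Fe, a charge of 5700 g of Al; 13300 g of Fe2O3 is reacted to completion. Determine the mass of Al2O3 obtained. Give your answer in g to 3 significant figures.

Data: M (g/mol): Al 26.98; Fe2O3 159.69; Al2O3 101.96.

8490 g

n(Al) = 5700 / 26.98 = 211.3 mol
n(Fe2O3) = 13300 / 159.69 = 83.29 mol
n/ν for Al = 211.3/2 = 105.7
n/ν for Fe2O3 = 83.29/1 = 83.29
Smallest n/ν is Fe2O3 → limiting reagent.
n(Al2O3) = (1/1) × 83.29 = 83.29 mol
mass = 83.29 × 101.96 = 8492 g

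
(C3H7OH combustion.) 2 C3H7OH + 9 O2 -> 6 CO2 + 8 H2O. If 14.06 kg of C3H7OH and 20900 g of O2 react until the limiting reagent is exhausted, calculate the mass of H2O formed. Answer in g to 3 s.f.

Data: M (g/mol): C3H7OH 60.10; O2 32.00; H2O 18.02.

10500 g

n(C3H7OH) = 14.06×1000 / 60.10 = 233.9 mol
n(O2) = 20900 / 32.00 = 653.1 mol
n/ν → C3H7OH: 117.0, O2: 72.57; O2 is limiting.
n(H2O) = (8/9) × 653.1 = 580.5 mol
mass = 580.5 × 18.02 = 10460 g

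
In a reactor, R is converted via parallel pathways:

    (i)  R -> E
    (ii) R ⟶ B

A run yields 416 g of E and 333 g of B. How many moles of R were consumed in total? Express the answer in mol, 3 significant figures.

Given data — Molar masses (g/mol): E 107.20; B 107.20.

6.99 mol

n(E) = 416 / 107.20 = 3.881 mol
n(B) = 333 / 107.20 = 3.106 mol
n(R) via (i) = (1/1)×3.881 = 3.881 mol
n(R) via (ii) = (1/1)×3.106 = 3.106 mol
total n(R) = 3.881 + 3.106 = 6.987 mol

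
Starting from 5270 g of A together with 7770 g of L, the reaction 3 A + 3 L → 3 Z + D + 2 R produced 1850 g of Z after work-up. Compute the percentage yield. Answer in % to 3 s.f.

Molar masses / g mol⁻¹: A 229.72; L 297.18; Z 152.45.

n(A) = 5270 / 229.72 = 22.94 mol
n(L) = 7770 / 297.18 = 26.15 mol
n/ν for A = 22.94/3 = 7.647
n/ν for L = 26.15/3 = 8.717
Smallest n/ν is A → limiting reagent.
theoretical n(Z) = (3/3) × 22.94 = 22.94 mol → 3497 g
% yield = 1850 / 3497 × 100 = 52.90 %

52.9 %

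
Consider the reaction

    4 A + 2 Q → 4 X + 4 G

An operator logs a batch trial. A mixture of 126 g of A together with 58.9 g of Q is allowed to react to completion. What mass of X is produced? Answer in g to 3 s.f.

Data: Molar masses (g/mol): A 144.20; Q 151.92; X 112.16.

n(A) = 126.0 / 144.20 = 0.8738 mol
n(Q) = 58.90 / 151.92 = 0.3877 mol
n/ν → A: 0.2185, Q: 0.1939; Q is limiting.
n(X) = (4/2) × 0.3877 = 0.7754 mol
mass = 0.7754 × 112.16 = 86.97 g

87.0 g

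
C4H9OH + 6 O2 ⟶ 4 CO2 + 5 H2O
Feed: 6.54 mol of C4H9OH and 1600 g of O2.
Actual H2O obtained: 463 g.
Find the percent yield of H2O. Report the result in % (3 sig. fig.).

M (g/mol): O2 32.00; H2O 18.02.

78.6 %

n(C4H9OH) = 6.540 mol
n(O2) = 1600 / 32.00 = 50.00 mol
n/ν for C4H9OH = 6.540/1 = 6.540
n/ν for O2 = 50.00/6 = 8.333
Smallest n/ν is C4H9OH → limiting reagent.
theoretical n(H2O) = (5/1) × 6.540 = 32.70 mol → 589.3 g
% yield = 463 / 589.3 × 100 = 78.57 %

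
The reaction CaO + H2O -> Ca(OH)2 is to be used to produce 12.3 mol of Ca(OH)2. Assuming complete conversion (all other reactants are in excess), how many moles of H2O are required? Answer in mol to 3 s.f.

12.3 mol

n(Ca(OH)2) = 12.30 mol
n(H2O) = (1/1) × 12.30 = 12.30 mol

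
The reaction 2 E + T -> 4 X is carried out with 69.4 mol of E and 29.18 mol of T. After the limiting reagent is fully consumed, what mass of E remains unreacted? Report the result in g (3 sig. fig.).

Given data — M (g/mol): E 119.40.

1320 g

n(E) = 69.40 mol
n(T) = 29.18 mol
n/ν → E: 34.70, T: 29.18; T is limiting.
E consumed = (2/1) × 29.18 = 58.36 mol
E remaining = 69.40 − 58.36 = 11.04 mol
mass = 11.04 × 119.40 = 1318 g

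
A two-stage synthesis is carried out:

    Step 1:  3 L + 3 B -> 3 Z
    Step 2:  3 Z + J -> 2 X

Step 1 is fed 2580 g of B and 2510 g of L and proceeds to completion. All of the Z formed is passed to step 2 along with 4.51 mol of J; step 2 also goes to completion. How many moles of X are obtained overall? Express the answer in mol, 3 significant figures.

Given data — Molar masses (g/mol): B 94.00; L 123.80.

Step 1:
n(B) = 2580 / 94.00 = 27.45 mol
n(L) = 2510 / 123.80 = 20.27 mol
n/ν for B = 27.45/3 = 9.150
n/ν for L = 20.27/3 = 6.757
Smallest n/ν is L → limiting reagent.
n(Z) produced = (3/3) × 20.27 = 20.27 mol
Step 2:
n(Z) available = 20.27 mol
n(J) = 4.510 mol
n/ν for Z = 20.27/3 = 6.757
n/ν for J = 4.510/1 = 4.510
Smallest n/ν is J → limiting reagent.
n(X) = (2/1) × 4.510 = 9.020 mol

9.02 mol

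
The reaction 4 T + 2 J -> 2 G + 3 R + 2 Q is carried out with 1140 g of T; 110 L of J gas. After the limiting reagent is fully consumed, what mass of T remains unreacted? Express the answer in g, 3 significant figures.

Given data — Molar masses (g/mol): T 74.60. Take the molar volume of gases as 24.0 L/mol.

n(T) = 1140 / 74.60 = 15.28 mol
n(J) = 110.0 / 24.0 = 4.583 mol
n/ν → T: 3.820, J: 2.292; J is limiting.
T consumed = (4/2) × 4.583 = 9.166 mol
T remaining = 15.28 − 9.166 = 6.114 mol
mass = 6.114 × 74.60 = 456.1 g

456 g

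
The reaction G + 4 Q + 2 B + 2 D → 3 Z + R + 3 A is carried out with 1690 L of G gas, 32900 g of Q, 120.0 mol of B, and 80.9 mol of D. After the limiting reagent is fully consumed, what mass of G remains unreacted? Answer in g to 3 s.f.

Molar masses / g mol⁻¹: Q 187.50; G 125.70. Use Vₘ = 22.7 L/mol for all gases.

4270 g

n(G) = 1690 / 22.7 = 74.45 mol
n(Q) = 32900 / 187.50 = 175.5 mol
n(B) = 120.0 mol
n(D) = 80.90 mol
n/ν → G: 74.45, Q: 43.88, B: 60.00, D: 40.45; D is limiting.
G consumed = (1/2) × 80.90 = 40.45 mol
G remaining = 74.45 − 40.45 = 34.00 mol
mass = 34.00 × 125.70 = 4274 g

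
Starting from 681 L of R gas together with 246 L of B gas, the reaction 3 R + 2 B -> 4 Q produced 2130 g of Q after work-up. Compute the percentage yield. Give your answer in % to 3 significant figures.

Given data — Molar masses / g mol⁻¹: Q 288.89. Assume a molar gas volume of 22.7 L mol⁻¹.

n(R) = 681.0 / 22.7 = 30.00 mol
n(B) = 246.0 / 22.7 = 10.84 mol
n/ν → R: 10.00, B: 5.420; B is limiting.
theoretical n(Q) = (4/2) × 10.84 = 21.68 mol → 6263 g
% yield = 2130 / 6263 × 100 = 34.01 %

34.0 %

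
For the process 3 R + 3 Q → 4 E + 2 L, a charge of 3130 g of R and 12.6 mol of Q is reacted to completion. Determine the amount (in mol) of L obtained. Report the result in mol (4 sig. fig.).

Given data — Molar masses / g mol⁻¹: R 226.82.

n(R) = 3130 / 226.82 = 13.80 mol
n(Q) = 12.60 mol
n/ν → R: 4.600, Q: 4.200; Q is limiting.
n(L) = (2/3) × 12.60 = 8.400 mol

8.400 mol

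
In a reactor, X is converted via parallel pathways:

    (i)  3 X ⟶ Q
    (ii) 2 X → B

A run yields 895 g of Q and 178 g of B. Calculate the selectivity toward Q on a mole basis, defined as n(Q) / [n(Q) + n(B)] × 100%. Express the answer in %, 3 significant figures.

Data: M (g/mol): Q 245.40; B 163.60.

n(Q) = 895 / 245.40 = 3.647 mol
n(B) = 178 / 163.60 = 1.088 mol
selectivity = 3.647/(3.647+1.088) × 100 = 77.02 %

77.0 %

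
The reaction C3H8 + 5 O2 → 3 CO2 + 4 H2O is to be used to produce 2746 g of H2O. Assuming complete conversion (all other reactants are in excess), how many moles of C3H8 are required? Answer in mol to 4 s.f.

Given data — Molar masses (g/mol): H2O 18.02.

n(H2O) = 2746 / 18.02 = 152.4 mol
n(C3H8) = (1/4) × 152.4 = 38.10 mol

38.10 mol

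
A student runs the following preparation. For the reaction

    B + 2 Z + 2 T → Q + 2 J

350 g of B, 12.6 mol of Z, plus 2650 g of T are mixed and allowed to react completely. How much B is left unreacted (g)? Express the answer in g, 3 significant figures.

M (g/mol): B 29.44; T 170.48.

165 g

n(B) = 350.0 / 29.44 = 11.89 mol
n(Z) = 12.60 mol
n(T) = 2650 / 170.48 = 15.54 mol
n/ν for B = 11.89/1 = 11.89
n/ν for Z = 12.60/2 = 6.300
n/ν for T = 15.54/2 = 7.770
Smallest n/ν is Z → limiting reagent.
B consumed = (1/2) × 12.60 = 6.300 mol
B remaining = 11.89 − 6.300 = 5.590 mol
mass = 5.590 × 29.44 = 164.6 g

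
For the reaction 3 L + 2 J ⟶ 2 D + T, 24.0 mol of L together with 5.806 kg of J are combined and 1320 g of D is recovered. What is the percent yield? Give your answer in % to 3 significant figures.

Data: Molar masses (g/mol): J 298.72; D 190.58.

n(L) = 24.00 mol
n(J) = 5.806×1000 / 298.72 = 19.44 mol
n/ν for L = 24.00/3 = 8.000
n/ν for J = 19.44/2 = 9.720
Smallest n/ν is L → limiting reagent.
theoretical n(D) = (2/3) × 24.00 = 16.00 mol → 3049 g
% yield = 1320 / 3049 × 100 = 43.29 %

43.3 %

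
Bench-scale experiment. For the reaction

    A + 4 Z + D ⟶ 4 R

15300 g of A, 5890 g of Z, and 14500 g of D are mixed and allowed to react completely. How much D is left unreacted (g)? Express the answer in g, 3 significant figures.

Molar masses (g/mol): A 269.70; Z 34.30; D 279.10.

2520 g

n(A) = 15300 / 269.70 = 56.73 mol
n(Z) = 5890 / 34.30 = 171.7 mol
n(D) = 14500 / 279.10 = 51.95 mol
n/ν for A = 56.73/1 = 56.73
n/ν for Z = 171.7/4 = 42.93
n/ν for D = 51.95/1 = 51.95
Smallest n/ν is Z → limiting reagent.
D consumed = (1/4) × 171.7 = 42.93 mol
D remaining = 51.95 − 42.93 = 9.020 mol
mass = 9.020 × 279.10 = 2517 g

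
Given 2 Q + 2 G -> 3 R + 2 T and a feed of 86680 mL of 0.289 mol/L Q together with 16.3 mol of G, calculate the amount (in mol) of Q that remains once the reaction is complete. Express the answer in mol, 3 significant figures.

n(Q) = 0.289 × 86680/1000 = 25.05 mol
n(G) = 16.30 mol
n/ν → Q: 12.53, G: 8.150; G is limiting.
Q consumed = (2/2) × 16.30 = 16.30 mol
Q remaining = 25.05 − 16.30 = 8.750 mol

8.75 mol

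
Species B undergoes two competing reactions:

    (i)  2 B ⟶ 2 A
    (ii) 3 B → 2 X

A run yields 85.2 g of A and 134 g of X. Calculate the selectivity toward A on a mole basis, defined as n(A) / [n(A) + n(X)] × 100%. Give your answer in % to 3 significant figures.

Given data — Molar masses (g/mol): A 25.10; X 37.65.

n(A) = 85.2 / 25.10 = 3.394 mol
n(X) = 134 / 37.65 = 3.559 mol
selectivity = 3.394/(3.394+3.559) × 100 = 48.81 %

48.8 %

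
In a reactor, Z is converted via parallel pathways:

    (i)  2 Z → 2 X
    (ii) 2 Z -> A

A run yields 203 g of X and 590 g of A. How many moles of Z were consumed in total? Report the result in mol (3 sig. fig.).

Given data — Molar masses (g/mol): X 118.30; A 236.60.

6.70 mol

n(X) = 203 / 118.30 = 1.716 mol
n(A) = 590 / 236.60 = 2.494 mol
n(Z) via (i) = (2/2)×1.716 = 1.716 mol
n(Z) via (ii) = (2/1)×2.494 = 4.988 mol
total n(Z) = 1.716 + 4.988 = 6.704 mol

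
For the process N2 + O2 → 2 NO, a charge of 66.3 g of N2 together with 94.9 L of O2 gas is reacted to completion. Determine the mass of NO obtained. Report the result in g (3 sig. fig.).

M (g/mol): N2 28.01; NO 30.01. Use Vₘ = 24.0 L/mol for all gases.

142 g

n(N2) = 66.30 / 28.01 = 2.367 mol
n(O2) = 94.90 / 24.0 = 3.954 mol
n/ν for N2 = 2.367/1 = 2.367
n/ν for O2 = 3.954/1 = 3.954
Smallest n/ν is N2 → limiting reagent.
n(NO) = (2/1) × 2.367 = 4.734 mol
mass = 4.734 × 30.01 = 142.1 g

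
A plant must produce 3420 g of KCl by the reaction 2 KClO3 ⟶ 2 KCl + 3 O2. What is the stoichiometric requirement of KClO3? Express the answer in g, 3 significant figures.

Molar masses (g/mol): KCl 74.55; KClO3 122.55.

n(KCl) = 3420 / 74.55 = 45.88 mol
n(KClO3) = (2/2) × 45.88 = 45.88 mol
mass = 45.88 × 122.55 = 5623 g

5620 g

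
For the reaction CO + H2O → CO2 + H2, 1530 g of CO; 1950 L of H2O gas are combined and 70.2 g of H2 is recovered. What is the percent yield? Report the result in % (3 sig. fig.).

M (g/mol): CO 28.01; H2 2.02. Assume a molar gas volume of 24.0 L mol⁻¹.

n(CO) = 1530 / 28.01 = 54.62 mol
n(H2O) = 1950 / 24.0 = 81.25 mol
n/ν for CO = 54.62/1 = 54.62
n/ν for H2O = 81.25/1 = 81.25
Smallest n/ν is CO → limiting reagent.
theoretical n(H2) = (1/1) × 54.62 = 54.62 mol → 110.3 g
% yield = 70.2 / 110.3 × 100 = 63.64 %

63.6 %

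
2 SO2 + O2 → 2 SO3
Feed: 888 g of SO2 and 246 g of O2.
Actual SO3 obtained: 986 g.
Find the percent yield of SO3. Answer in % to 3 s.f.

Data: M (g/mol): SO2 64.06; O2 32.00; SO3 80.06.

88.8 %

n(SO2) = 888.0 / 64.06 = 13.86 mol
n(O2) = 246.0 / 32.00 = 7.688 mol
n/ν for SO2 = 13.86/2 = 6.930
n/ν for O2 = 7.688/1 = 7.688
Smallest n/ν is SO2 → limiting reagent.
theoretical n(SO3) = (2/2) × 13.86 = 13.86 mol → 1110 g
% yield = 986 / 1110 × 100 = 88.83 %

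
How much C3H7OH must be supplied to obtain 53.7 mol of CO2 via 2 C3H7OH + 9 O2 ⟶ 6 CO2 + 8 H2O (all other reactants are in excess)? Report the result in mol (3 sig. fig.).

n(CO2) = 53.70 mol
n(C3H7OH) = (2/6) × 53.70 = 17.90 mol

17.9 mol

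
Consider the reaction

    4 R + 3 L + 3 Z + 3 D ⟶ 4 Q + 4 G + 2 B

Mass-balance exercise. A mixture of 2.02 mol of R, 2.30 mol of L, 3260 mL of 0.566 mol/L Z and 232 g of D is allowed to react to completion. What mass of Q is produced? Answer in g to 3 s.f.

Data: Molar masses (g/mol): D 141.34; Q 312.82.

632 g

n(R) = 2.020 mol
n(L) = 2.300 mol
n(Z) = 0.566 × 3260/1000 = 1.845 mol
n(D) = 232.0 / 141.34 = 1.641 mol
n/ν → R: 0.5050, L: 0.7667, Z: 0.6150, D: 0.5470; R is limiting.
n(Q) = (4/4) × 2.020 = 2.020 mol
mass = 2.020 × 312.82 = 631.9 g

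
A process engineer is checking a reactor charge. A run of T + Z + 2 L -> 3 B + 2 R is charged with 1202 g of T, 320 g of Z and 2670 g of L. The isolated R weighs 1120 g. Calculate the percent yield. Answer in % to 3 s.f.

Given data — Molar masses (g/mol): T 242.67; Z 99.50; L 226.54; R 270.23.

64.4 %

n(T) = 1202 / 242.67 = 4.953 mol
n(Z) = 320.0 / 99.50 = 3.216 mol
n(L) = 2670 / 226.54 = 11.79 mol
n/ν → T: 4.953, Z: 3.216, L: 5.895; Z is limiting.
theoretical n(R) = (2/1) × 3.216 = 6.432 mol → 1738 g
% yield = 1120 / 1738 × 100 = 64.44 %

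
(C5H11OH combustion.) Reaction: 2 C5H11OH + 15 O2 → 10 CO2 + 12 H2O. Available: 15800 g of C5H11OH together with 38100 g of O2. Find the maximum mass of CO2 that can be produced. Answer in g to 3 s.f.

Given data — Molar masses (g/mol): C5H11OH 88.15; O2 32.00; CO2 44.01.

n(C5H11OH) = 15800 / 88.15 = 179.2 mol
n(O2) = 38100 / 32.00 = 1191 mol
n/ν for C5H11OH = 179.2/2 = 89.60
n/ν for O2 = 1191/15 = 79.40
Smallest n/ν is O2 → limiting reagent.
n(CO2) = (10/15) × 1191 = 794.0 mol
mass = 794.0 × 44.01 = 34940 g

34900 g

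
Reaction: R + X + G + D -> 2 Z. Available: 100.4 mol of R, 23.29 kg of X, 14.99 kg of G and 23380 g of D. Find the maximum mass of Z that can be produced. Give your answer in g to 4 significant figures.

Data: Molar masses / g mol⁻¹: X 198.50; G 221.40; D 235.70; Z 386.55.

n(R) = 100.4 mol
n(X) = 23.29×1000 / 198.50 = 117.3 mol
n(G) = 14.99×1000 / 221.40 = 67.71 mol
n(D) = 23380 / 235.70 = 99.19 mol
n/ν for R = 100.4/1 = 100.4
n/ν for X = 117.3/1 = 117.3
n/ν for G = 67.71/1 = 67.71
n/ν for D = 99.19/1 = 99.19
Smallest n/ν is G → limiting reagent.
n(Z) = (2/1) × 67.71 = 135.4 mol
mass = 135.4 × 386.55 = 52340 g

52340 g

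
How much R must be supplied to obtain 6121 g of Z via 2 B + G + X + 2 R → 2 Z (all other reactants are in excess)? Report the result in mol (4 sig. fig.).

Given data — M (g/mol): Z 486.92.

n(Z) = 6121 / 486.92 = 12.57 mol
n(R) = (2/2) × 12.57 = 12.57 mol

12.57 mol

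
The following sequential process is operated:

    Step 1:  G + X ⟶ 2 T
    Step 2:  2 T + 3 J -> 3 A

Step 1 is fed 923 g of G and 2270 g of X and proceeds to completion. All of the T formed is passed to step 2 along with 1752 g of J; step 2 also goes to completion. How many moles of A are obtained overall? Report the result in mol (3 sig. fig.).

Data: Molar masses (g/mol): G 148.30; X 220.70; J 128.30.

Step 1:
n(G) = 923.0 / 148.30 = 6.224 mol
n(X) = 2270 / 220.70 = 10.29 mol
n/ν for G = 6.224/1 = 6.224
n/ν for X = 10.29/1 = 10.29
Smallest n/ν is G → limiting reagent.
n(T) produced = (2/1) × 6.224 = 12.45 mol
Step 2:
n(T) available = 12.45 mol
n(J) = 1752 / 128.30 = 13.66 mol
n/ν for T = 12.45/2 = 6.225
n/ν for J = 13.66/3 = 4.553
Smallest n/ν is J → limiting reagent.
n(A) = (3/3) × 13.66 = 13.66 mol

13.7 mol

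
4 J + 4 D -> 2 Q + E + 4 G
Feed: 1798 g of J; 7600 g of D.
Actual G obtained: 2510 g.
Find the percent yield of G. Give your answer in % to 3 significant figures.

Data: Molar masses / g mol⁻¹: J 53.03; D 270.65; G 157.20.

n(J) = 1798 / 53.03 = 33.91 mol
n(D) = 7600 / 270.65 = 28.08 mol
n/ν → J: 8.478, D: 7.020; D is limiting.
theoretical n(G) = (4/4) × 28.08 = 28.08 mol → 4414 g
% yield = 2510 / 4414 × 100 = 56.86 %

56.9 %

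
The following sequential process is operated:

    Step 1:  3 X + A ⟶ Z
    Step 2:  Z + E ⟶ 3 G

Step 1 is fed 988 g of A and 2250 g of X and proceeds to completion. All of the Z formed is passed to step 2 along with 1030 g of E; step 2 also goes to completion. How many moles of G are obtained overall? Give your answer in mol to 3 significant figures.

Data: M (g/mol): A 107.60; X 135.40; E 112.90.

Step 1:
n(A) = 988.0 / 107.60 = 9.182 mol
n(X) = 2250 / 135.40 = 16.62 mol
n/ν for A = 9.182/1 = 9.182
n/ν for X = 16.62/3 = 5.540
Smallest n/ν is X → limiting reagent.
n(Z) produced = (1/3) × 16.62 = 5.540 mol
Step 2:
n(Z) available = 5.540 mol
n(E) = 1030 / 112.90 = 9.123 mol
n/ν for Z = 5.540/1 = 5.540
n/ν for E = 9.123/1 = 9.123
Smallest n/ν is Z → limiting reagent.
n(G) = (3/1) × 5.540 = 16.62 mol

16.6 mol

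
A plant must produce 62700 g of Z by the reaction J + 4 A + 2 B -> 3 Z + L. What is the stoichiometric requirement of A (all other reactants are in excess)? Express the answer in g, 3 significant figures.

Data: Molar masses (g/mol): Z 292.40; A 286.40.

n(Z) = 62700 / 292.40 = 214.4 mol
n(A) = (4/3) × 214.4 = 285.9 mol
mass = 285.9 × 286.40 = 81880 g

81900 g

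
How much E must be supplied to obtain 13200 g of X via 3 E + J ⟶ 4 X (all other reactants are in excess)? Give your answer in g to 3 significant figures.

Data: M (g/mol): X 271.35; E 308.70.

11300 g

n(X) = 13200 / 271.35 = 48.65 mol
n(E) = (3/4) × 48.65 = 36.49 mol
mass = 36.49 × 308.70 = 11260 g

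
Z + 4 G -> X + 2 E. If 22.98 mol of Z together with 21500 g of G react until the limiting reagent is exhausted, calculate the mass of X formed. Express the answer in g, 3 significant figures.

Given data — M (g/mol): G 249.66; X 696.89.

15000 g

n(Z) = 22.98 mol
n(G) = 21500 / 249.66 = 86.12 mol
n/ν for Z = 22.98/1 = 22.98
n/ν for G = 86.12/4 = 21.53
Smallest n/ν is G → limiting reagent.
n(X) = (1/4) × 86.12 = 21.53 mol
mass = 21.53 × 696.89 = 15000 g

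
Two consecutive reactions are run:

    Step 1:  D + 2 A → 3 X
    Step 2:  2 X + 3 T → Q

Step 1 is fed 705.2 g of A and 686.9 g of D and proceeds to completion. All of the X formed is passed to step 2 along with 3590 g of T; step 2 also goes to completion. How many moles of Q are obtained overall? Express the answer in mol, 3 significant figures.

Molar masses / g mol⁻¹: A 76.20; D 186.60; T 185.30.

Step 1:
n(A) = 705.2 / 76.20 = 9.255 mol
n(D) = 686.9 / 186.60 = 3.681 mol
n/ν for A = 9.255/2 = 4.628
n/ν for D = 3.681/1 = 3.681
Smallest n/ν is D → limiting reagent.
n(X) produced = (3/1) × 3.681 = 11.04 mol
Step 2:
n(X) available = 11.04 mol
n(T) = 3590 / 185.30 = 19.37 mol
n/ν for X = 11.04/2 = 5.520
n/ν for T = 19.37/3 = 6.457
Smallest n/ν is X → limiting reagent.
n(Q) = (1/2) × 11.04 = 5.520 mol

5.52 mol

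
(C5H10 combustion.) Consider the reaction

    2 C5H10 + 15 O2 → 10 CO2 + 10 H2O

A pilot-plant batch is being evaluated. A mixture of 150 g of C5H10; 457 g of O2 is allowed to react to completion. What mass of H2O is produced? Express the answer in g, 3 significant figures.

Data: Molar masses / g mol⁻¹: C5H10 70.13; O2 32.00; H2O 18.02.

n(C5H10) = 150.0 / 70.13 = 2.139 mol
n(O2) = 457.0 / 32.00 = 14.28 mol
n/ν for C5H10 = 2.139/2 = 1.070
n/ν for O2 = 14.28/15 = 0.9520
Smallest n/ν is O2 → limiting reagent.
n(H2O) = (10/15) × 14.28 = 9.520 mol
mass = 9.520 × 18.02 = 171.6 g

172 g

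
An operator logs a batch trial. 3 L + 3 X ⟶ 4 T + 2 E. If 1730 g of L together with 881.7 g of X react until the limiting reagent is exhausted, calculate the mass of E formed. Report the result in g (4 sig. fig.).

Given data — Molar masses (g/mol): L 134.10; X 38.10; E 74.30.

n(L) = 1730 / 134.10 = 12.90 mol
n(X) = 881.7 / 38.10 = 23.14 mol
n/ν for L = 12.90/3 = 4.300
n/ν for X = 23.14/3 = 7.713
Smallest n/ν is L → limiting reagent.
n(E) = (2/3) × 12.90 = 8.600 mol
mass = 8.600 × 74.30 = 639.0 g

639.0 g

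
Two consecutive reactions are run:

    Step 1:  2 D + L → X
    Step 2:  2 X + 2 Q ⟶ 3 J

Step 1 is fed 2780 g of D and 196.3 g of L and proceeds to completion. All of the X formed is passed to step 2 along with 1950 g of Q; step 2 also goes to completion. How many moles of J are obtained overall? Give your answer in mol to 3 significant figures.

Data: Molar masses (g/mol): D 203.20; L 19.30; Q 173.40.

10.3 mol

Step 1:
n(D) = 2780 / 203.20 = 13.68 mol
n(L) = 196.3 / 19.30 = 10.17 mol
n/ν for D = 13.68/2 = 6.840
n/ν for L = 10.17/1 = 10.17
Smallest n/ν is D → limiting reagent.
n(X) produced = (1/2) × 13.68 = 6.840 mol
Step 2:
n(X) available = 6.840 mol
n(Q) = 1950 / 173.40 = 11.25 mol
n/ν for X = 6.840/2 = 3.420
n/ν for Q = 11.25/2 = 5.625
Smallest n/ν is X → limiting reagent.
n(J) = (3/2) × 6.840 = 10.26 mol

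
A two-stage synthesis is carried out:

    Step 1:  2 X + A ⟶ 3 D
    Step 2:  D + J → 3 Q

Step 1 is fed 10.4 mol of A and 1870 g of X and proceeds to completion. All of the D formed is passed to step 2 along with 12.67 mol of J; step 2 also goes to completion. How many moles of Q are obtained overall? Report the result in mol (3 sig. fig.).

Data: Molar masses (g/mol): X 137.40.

38.0 mol

Step 1:
n(A) = 10.40 mol
n(X) = 1870 / 137.40 = 13.61 mol
n/ν → A: 10.40, X: 6.805; X is limiting.
n(D) produced = (3/2) × 13.61 = 20.42 mol
Step 2:
n(D) available = 20.42 mol
n(J) = 12.67 mol
n/ν → D: 20.42, J: 12.67; J is limiting.
n(Q) = (3/1) × 12.67 = 38.01 mol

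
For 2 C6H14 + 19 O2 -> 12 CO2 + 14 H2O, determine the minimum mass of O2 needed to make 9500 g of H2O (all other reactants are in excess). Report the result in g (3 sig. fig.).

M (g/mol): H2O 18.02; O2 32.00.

n(H2O) = 9500 / 18.02 = 527.2 mol
n(O2) = (19/14) × 527.2 = 715.5 mol
mass = 715.5 × 32.00 = 22900 g

22900 g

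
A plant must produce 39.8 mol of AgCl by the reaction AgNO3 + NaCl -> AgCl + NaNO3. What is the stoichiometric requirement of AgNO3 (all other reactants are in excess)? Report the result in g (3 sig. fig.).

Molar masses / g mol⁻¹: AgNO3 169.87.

6760 g

n(AgCl) = 39.80 mol
n(AgNO3) = (1/1) × 39.80 = 39.80 mol
mass = 39.80 × 169.87 = 6761 g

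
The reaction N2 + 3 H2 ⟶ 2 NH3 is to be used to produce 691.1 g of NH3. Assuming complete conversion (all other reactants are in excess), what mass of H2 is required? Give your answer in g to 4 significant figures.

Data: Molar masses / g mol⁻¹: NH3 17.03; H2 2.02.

n(NH3) = 691.1 / 17.03 = 40.58 mol
n(H2) = (3/2) × 40.58 = 60.87 mol
mass = 60.87 × 2.02 = 123.0 g

123.0 g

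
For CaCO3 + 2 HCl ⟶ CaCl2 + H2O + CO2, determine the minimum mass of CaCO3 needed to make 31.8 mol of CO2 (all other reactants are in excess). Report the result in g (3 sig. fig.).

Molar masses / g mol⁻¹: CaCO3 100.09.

3180 g

n(CO2) = 31.80 mol
n(CaCO3) = (1/1) × 31.80 = 31.80 mol
mass = 31.80 × 100.09 = 3183 g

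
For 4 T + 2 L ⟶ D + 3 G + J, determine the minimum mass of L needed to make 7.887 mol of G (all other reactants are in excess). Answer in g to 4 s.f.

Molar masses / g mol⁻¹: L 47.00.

247.1 g

n(G) = 7.887 mol
n(L) = (2/3) × 7.887 = 5.258 mol
mass = 5.258 × 47.00 = 247.1 g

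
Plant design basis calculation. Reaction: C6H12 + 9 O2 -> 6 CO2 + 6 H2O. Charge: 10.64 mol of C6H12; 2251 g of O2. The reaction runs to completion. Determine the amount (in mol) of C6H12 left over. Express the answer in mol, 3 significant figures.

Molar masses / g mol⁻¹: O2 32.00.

2.82 mol

n(C6H12) = 10.64 mol
n(O2) = 2251 / 32.00 = 70.34 mol
n/ν → C6H12: 10.64, O2: 7.816; O2 is limiting.
C6H12 consumed = (1/9) × 70.34 = 7.816 mol
C6H12 remaining = 10.64 − 7.816 = 2.824 mol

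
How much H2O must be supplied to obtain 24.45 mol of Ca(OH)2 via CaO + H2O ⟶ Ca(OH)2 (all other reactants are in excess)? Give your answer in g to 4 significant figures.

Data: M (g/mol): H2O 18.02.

440.6 g

n(Ca(OH)2) = 24.45 mol
n(H2O) = (1/1) × 24.45 = 24.45 mol
mass = 24.45 × 18.02 = 440.6 g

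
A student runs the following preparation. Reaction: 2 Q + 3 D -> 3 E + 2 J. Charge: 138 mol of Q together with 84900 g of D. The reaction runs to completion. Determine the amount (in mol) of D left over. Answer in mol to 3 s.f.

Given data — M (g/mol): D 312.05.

n(Q) = 138.0 mol
n(D) = 84900 / 312.05 = 272.1 mol
n/ν for Q = 138.0/2 = 69.00
n/ν for D = 272.1/3 = 90.70
Smallest n/ν is Q → limiting reagent.
D consumed = (3/2) × 138.0 = 207.0 mol
D remaining = 272.1 − 207.0 = 65.10 mol

65.1 mol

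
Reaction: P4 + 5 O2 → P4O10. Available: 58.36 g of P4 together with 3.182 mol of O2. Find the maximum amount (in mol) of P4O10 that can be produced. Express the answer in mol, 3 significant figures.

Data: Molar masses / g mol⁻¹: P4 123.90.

n(P4) = 58.36 / 123.90 = 0.4710 mol
n(O2) = 3.182 mol
n/ν for P4 = 0.4710/1 = 0.4710
n/ν for O2 = 3.182/5 = 0.6364
Smallest n/ν is P4 → limiting reagent.
n(P4O10) = (1/1) × 0.4710 = 0.4710 mol

0.471 mol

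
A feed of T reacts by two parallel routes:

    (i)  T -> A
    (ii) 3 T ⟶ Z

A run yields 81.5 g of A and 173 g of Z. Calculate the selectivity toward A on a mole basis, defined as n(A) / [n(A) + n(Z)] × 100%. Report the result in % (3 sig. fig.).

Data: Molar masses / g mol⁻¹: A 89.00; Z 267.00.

n(A) = 81.5 / 89.00 = 0.9157 mol
n(Z) = 173 / 267.00 = 0.6479 mol
selectivity = 0.9157/(0.9157+0.6479) × 100 = 58.56 %

58.6 %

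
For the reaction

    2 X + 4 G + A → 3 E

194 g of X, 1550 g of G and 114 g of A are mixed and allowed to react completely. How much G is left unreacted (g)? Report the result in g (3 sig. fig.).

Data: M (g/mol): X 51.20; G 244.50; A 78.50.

130 g

n(X) = 194.0 / 51.20 = 3.789 mol
n(G) = 1550 / 244.50 = 6.339 mol
n(A) = 114.0 / 78.50 = 1.452 mol
n/ν for X = 3.789/2 = 1.895
n/ν for G = 6.339/4 = 1.585
n/ν for A = 1.452/1 = 1.452
Smallest n/ν is A → limiting reagent.
G consumed = (4/1) × 1.452 = 5.808 mol
G remaining = 6.339 − 5.808 = 0.5310 mol
mass = 0.5310 × 244.50 = 129.8 g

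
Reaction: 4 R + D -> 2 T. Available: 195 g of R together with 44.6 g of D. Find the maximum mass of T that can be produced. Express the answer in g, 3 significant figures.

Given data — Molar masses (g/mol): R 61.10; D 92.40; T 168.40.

163 g

n(R) = 195.0 / 61.10 = 3.191 mol
n(D) = 44.60 / 92.40 = 0.4827 mol
n/ν for R = 3.191/4 = 0.7978
n/ν for D = 0.4827/1 = 0.4827
Smallest n/ν is D → limiting reagent.
n(T) = (2/1) × 0.4827 = 0.9654 mol
mass = 0.9654 × 168.40 = 162.6 g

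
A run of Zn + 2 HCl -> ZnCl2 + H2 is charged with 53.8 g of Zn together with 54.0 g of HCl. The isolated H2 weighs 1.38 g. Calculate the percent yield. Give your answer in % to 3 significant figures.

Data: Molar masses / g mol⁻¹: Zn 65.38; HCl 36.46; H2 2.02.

n(Zn) = 53.80 / 65.38 = 0.8229 mol
n(HCl) = 54.00 / 36.46 = 1.481 mol
n/ν for Zn = 0.8229/1 = 0.8229
n/ν for HCl = 1.481/2 = 0.7405
Smallest n/ν is HCl → limiting reagent.
theoretical n(H2) = (1/2) × 1.481 = 0.7405 mol → 1.496 g
% yield = 1.38 / 1.496 × 100 = 92.25 %

92.3 %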